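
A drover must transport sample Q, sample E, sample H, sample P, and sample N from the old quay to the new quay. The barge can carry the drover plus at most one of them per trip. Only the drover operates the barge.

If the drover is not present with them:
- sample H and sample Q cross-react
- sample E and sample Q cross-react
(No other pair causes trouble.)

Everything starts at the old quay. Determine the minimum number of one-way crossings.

11

Counting alone: the drover can take at most 1 across per trip to the new quay, so moving all 5 needs at least 5 loaded trips out, with a return between consecutive ones — at least 9 crossings.
The safety rule pushes this higher. Following every safe sequence of crossings, the most of the 5 that can be at the new quay as the barge arrives there on crossing 9 is 4 — never all 5.
So no plan with fewer than 11 crossings exists, and this one achieves 11:
1. Drover goes to the new quay with sample Q.
2. Drover goes back to the old quay alone.
3. Drover goes to the new quay with sample E.
4. Drover goes back to the old quay with sample Q.
5. Drover goes to the new quay with sample H.
6. Drover goes back to the old quay alone.
7. Drover goes to the new quay with sample P.
8. Drover goes back to the old quay alone.
9. Drover goes to the new quay with sample N.
10. Drover goes back to the old quay alone.
11. Drover goes to the new quay with sample Q.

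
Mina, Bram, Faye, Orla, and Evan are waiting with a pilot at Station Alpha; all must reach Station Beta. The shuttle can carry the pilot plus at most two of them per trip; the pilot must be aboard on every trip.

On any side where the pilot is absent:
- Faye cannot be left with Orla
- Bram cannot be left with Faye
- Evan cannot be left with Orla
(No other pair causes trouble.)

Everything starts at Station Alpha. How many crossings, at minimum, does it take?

5

Counting alone: the pilot can take at most 2 across per trip to Station Beta, so moving all 5 needs at least 3 loaded trips out, with a return between consecutive ones — at least 5 crossings.
The plan below uses exactly 5 crossings, so it is optimal:
1. Pilot goes to Station Beta with Bram and Orla.
2. Pilot goes back to Station Alpha alone.
3. Pilot goes to Station Beta with Mina.
4. Pilot goes back to Station Alpha alone.
5. Pilot goes to Station Beta with Evan and Faye.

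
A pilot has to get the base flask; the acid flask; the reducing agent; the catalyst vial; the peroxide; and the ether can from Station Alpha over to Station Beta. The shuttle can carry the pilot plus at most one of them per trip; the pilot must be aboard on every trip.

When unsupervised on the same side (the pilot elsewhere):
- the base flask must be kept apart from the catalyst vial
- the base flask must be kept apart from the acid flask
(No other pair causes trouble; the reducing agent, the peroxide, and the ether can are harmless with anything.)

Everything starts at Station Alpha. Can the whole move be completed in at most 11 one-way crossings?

No

Counting alone: the pilot can take at most 1 across per trip to Station Beta, so moving all 6 needs at least 6 loaded trips out, with a return between consecutive ones — at least 11 crossings.
The safety rule pushes this higher. Following every safe sequence of crossings, the most of the 6 that can be at Station Beta as the shuttle arrives there on crossing 11 is 5 — never all 6.
So the move cannot be finished within 11 crossings. (The shortest complete plan takes 13:)
1. Pilot goes to Station Beta with the base flask.
2. Pilot goes back to Station Alpha alone.
3. Pilot goes to Station Beta with the acid flask.
4. Pilot goes back to Station Alpha with the base flask.
5. Pilot goes to Station Beta with the catalyst vial.
6. Pilot goes back to Station Alpha alone.
7. Pilot goes to Station Beta with the reducing agent.
8. Pilot goes back to Station Alpha alone.
9. Pilot goes to Station Beta with the peroxide.
10. Pilot goes back to Station Alpha alone.
11. Pilot goes to Station Beta with the ether can.
12. Pilot goes back to Station Alpha alone.
13. Pilot goes to Station Beta with the base flask.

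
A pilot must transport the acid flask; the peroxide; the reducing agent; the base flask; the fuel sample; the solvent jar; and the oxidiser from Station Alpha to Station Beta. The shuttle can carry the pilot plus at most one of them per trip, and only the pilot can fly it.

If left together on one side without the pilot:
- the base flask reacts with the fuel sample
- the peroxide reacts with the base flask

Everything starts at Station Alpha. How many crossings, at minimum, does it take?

Counting alone: the pilot can take at most 1 across per trip to Station Beta, so moving all 7 needs at least 7 loaded trips out, with a return between consecutive ones — at least 13 crossings.
The safety rule pushes this higher. Following every safe sequence of crossings, the most of the 7 that can be at Station Beta as the shuttle arrives there on crossing 13 is 6 — never all 7.
So no plan with fewer than 15 crossings exists, and this one achieves 15:
1. Pilot goes to Station Beta with the base flask.
2. Pilot goes back to Station Alpha alone.
3. Pilot goes to Station Beta with the acid flask.
4. Pilot goes back to Station Alpha alone.
5. Pilot goes to Station Beta with the peroxide.
6. Pilot goes back to Station Alpha with the base flask.
7. Pilot goes to Station Beta with the fuel sample.
8. Pilot goes back to Station Alpha alone.
9. Pilot goes to Station Beta with the reducing agent.
10. Pilot goes back to Station Alpha alone.
11. Pilot goes to Station Beta with the solvent jar.
12. Pilot goes back to Station Alpha alone.
13. Pilot goes to Station Beta with the oxidiser.
14. Pilot goes back to Station Alpha alone.
15. Pilot goes to Station Beta with the base flask.

15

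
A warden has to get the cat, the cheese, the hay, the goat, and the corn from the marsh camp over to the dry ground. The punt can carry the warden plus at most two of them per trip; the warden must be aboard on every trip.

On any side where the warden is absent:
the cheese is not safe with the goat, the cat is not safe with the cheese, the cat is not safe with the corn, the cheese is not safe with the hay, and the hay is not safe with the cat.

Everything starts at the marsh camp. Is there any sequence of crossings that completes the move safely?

Yes

1. Warden goes to the dry ground with the cat and the cheese.
2. Warden goes back to the marsh camp with the cat.
3. Warden goes to the dry ground with the cat and the goat.
4. Warden goes back to the marsh camp with the cheese.
5. Warden goes to the dry ground with the corn and the hay.
6. Warden goes back to the marsh camp with the cat.
7. Warden goes to the dry ground with the cat and the cheese.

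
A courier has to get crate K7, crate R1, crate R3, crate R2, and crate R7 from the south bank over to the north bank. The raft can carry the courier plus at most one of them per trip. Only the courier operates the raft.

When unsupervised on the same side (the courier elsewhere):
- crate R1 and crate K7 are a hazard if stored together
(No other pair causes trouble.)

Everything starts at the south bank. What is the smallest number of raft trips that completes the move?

Counting alone: the courier can take at most 1 across per trip to the north bank, so moving all 5 needs at least 5 loaded trips out, with a return between consecutive ones — at least 9 crossings.
The plan below uses exactly 9 crossings, so it is optimal:
1. Courier goes to the north bank with crate K7.  [the south bank: crate R1, crate R2, crate R3, crate R7 | the north bank: crate K7]
2. Courier goes back to the south bank alone.  [the south bank: crate R1, crate R2, crate R3, crate R7 | the north bank: crate K7]
3. Courier goes to the north bank with crate R3.  [the south bank: crate R1, crate R2, crate R7 | the north bank: crate K7, crate R3]
4. Courier goes back to the south bank alone.  [the south bank: crate R1, crate R2, crate R7 | the north bank: crate K7, crate R3]
5. Courier goes to the north bank with crate R2.  [the south bank: crate R1, crate R7 | the north bank: crate K7, crate R2, crate R3]
6. Courier goes back to the south bank alone.  [the south bank: crate R1, crate R7 | the north bank: crate K7, crate R2, crate R3]
7. Courier goes to the north bank with crate R7.  [the south bank: crate R1 | the north bank: crate K7, crate R2, crate R3, crate R7]
8. Courier goes back to the south bank alone.  [the south bank: crate R1 | the north bank: crate K7, crate R2, crate R3, crate R7]
9. Courier goes to the north bank with crate R1.  [the south bank: — | the north bank: crate K7, crate R1, crate R2, crate R3, crate R7]

9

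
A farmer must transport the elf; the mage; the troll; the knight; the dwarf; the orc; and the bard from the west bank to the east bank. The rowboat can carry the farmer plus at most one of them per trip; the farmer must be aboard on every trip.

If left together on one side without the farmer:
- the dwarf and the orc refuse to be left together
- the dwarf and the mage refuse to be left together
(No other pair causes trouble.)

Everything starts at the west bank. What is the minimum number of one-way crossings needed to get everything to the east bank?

15

Counting alone: the farmer can take at most 1 across per trip to the east bank, so moving all 7 needs at least 7 loaded trips out, with a return between consecutive ones — at least 13 crossings.
The safety rule pushes this higher. Following every safe sequence of crossings, the most of the 7 that can be at the east bank as the rowboat arrives there on crossing 13 is 6 — never all 7.
So no plan with fewer than 15 crossings exists, and this one achieves 15:
1. Farmer goes to the east bank with the dwarf.
2. Farmer goes back to the west bank alone.
3. Farmer goes to the east bank with the elf.
4. Farmer goes back to the west bank alone.
5. Farmer goes to the east bank with the mage.
6. Farmer goes back to the west bank with the dwarf.
7. Farmer goes to the east bank with the orc.
8. Farmer goes back to the west bank alone.
9. Farmer goes to the east bank with the troll.
10. Farmer goes back to the west bank alone.
11. Farmer goes to the east bank with the knight.
12. Farmer goes back to the west bank alone.
13. Farmer goes to the east bank with the bard.
14. Farmer goes back to the west bank alone.
15. Farmer goes to the east bank with the dwarf.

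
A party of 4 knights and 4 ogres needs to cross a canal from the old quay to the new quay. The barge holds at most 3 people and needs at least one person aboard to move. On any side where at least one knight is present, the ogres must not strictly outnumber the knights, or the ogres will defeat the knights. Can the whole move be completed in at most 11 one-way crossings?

Yes — this plan uses 9 crossings (≤ 11):
1. 2 ogres → the new quay.  (the old quay: 4K 2O; the new quay: 0K 2O)
2. 1 ogre ← the old quay.  (the old quay: 4K 3O; the new quay: 0K 1O)
3. 3 ogres → the new quay.  (the old quay: 4K 0O; the new quay: 0K 4O)
4. 1 ogre ← the old quay.  (the old quay: 4K 1O; the new quay: 0K 3O)
5. 3 knights → the new quay.  (the old quay: 1K 1O; the new quay: 3K 3O)
6. 1 knight and 1 ogre ← the old quay.  (the old quay: 2K 2O; the new quay: 2K 2O)
7. 2 knights → the new quay.  (the old quay: 0K 2O; the new quay: 4K 2O)
8. 1 ogre ← the old quay.  (the old quay: 0K 3O; the new quay: 4K 1O)
9. 3 ogres → the new quay.  (the old quay: 0K 0O; the new quay: 4K 4O)

Yes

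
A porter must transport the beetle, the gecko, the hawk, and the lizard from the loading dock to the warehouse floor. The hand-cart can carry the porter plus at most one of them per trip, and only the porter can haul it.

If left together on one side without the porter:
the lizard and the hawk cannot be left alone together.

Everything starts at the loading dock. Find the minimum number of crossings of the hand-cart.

7

Counting alone: the porter can take at most 1 across per trip to the warehouse floor, so moving all 4 needs at least 4 loaded trips out, with a return between consecutive ones — at least 7 crossings.
The plan below uses exactly 7 crossings, so it is optimal:
1. Porter goes to the warehouse floor with the hawk.  [the loading dock: the beetle, the gecko, the lizard | the warehouse floor: the hawk]
2. Porter goes back to the loading dock alone.  [the loading dock: the beetle, the gecko, the lizard | the warehouse floor: the hawk]
3. Porter goes to the warehouse floor with the beetle.  [the loading dock: the gecko, the lizard | the warehouse floor: the beetle, the hawk]
4. Porter goes back to the loading dock alone.  [the loading dock: the gecko, the lizard | the warehouse floor: the beetle, the hawk]
5. Porter goes to the warehouse floor with the gecko.  [the loading dock: the lizard | the warehouse floor: the beetle, the gecko, the hawk]
6. Porter goes back to the loading dock alone.  [the loading dock: the lizard | the warehouse floor: the beetle, the gecko, the hawk]
7. Porter goes to the warehouse floor with the lizard.  [the loading dock: — | the warehouse floor: the beetle, the gecko, the hawk, the lizard]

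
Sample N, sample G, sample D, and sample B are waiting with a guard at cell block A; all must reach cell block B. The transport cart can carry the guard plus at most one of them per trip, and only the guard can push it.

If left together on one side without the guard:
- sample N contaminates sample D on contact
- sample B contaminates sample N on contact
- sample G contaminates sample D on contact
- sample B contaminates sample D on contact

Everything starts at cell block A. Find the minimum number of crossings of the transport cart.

impossible

Whatever the first load, the items left behind include a forbidden pair without the guard. No opening move is safe, so no plan exists.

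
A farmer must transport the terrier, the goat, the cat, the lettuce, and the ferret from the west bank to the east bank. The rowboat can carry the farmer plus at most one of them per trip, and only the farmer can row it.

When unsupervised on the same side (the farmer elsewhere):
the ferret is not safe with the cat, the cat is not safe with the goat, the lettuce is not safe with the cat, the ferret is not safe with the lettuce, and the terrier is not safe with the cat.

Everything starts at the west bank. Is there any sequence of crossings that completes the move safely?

Whatever the first load, the items left behind include a forbidden pair without the farmer. No opening move is safe, so no plan exists.

No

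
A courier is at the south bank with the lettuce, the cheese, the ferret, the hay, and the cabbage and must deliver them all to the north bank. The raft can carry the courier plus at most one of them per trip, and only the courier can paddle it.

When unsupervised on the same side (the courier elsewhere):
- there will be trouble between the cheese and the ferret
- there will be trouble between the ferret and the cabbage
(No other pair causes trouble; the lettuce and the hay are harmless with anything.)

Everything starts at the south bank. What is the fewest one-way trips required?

Counting alone: the courier can take at most 1 across per trip to the north bank, so moving all 5 needs at least 5 loaded trips out, with a return between consecutive ones — at least 9 crossings.
The safety rule pushes this higher. Following every safe sequence of crossings, the most of the 5 that can be at the north bank as the raft arrives there on crossing 9 is 4 — never all 5.
So no plan with fewer than 11 crossings exists, and this one achieves 11:
1. Courier goes to the north bank with the ferret.  [the south bank: the cabbage, the cheese, the hay, the lettuce | the north bank: the ferret]
2. Courier goes back to the south bank alone.  [the south bank: the cabbage, the cheese, the hay, the lettuce | the north bank: the ferret]
3. Courier goes to the north bank with the lettuce.  [the south bank: the cabbage, the cheese, the hay | the north bank: the ferret, the lettuce]
4. Courier goes back to the south bank alone.  [the south bank: the cabbage, the cheese, the hay | the north bank: the ferret, the lettuce]
5. Courier goes to the north bank with the cheese.  [the south bank: the cabbage, the hay | the north bank: the cheese, the ferret, the lettuce]
6. Courier goes back to the south bank with the ferret.  [the south bank: the cabbage, the ferret, the hay | the north bank: the cheese, the lettuce]
7. Courier goes to the north bank with the cabbage.  [the south bank: the ferret, the hay | the north bank: the cabbage, the cheese, the lettuce]
8. Courier goes back to the south bank alone.  [the south bank: the ferret, the hay | the north bank: the cabbage, the cheese, the lettuce]
9. Courier goes to the north bank with the hay.  [the south bank: the ferret | the north bank: the cabbage, the cheese, the hay, the lettuce]
10. Courier goes back to the south bank alone.  [the south bank: the ferret | the north bank: the cabbage, the cheese, the hay, the lettuce]
11. Courier goes to the north bank with the ferret.  [the south bank: — | the north bank: the cabbage, the cheese, the ferret, the hay, the lettuce]

11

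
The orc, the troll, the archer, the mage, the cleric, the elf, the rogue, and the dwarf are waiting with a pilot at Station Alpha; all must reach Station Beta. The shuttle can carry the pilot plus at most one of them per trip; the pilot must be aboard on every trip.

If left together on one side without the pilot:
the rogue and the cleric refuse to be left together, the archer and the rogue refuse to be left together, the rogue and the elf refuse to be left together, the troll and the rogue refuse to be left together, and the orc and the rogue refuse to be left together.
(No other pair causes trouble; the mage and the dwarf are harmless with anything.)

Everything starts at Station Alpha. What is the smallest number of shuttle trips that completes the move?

impossible

Following every safe sequence of crossings from the start, the most of the 8 that can be at Station Beta as the shuttle arrives there on crossings 1, 3, 5, 7 is 1, 2, 3, 4 respectively; the best ever achieved is 4 of 8.
From crossing 9 on, no configuration arises that was not already reachable earlier: only 52 distinct safe configurations (who is on which side, and where the shuttle is) can ever be reached, none of them has everyone across, and every continuation just revisits them. So no valid plan exists.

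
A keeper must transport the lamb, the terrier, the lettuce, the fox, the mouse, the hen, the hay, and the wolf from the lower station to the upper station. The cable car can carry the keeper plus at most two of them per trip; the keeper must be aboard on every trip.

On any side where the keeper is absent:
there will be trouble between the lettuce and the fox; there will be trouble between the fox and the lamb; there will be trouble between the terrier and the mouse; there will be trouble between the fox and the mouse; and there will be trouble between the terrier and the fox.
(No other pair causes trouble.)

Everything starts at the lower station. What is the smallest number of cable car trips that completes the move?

Counting alone: the keeper can take at most 2 across per trip to the upper station, so moving all 8 needs at least 4 loaded trips out, with a return between consecutive ones — at least 7 crossings.
The safety rule pushes this higher. Following every safe sequence of crossings, the most of the 8 that can be at the upper station as the cable car arrives there on crossings 7, 9, 11 is 5, 6, 7 respectively — never all 8.
So no plan with fewer than 13 crossings exists, and this one achieves 13:
1. Keeper goes to the upper station with the fox and the terrier.  [the lower station: the hay, the hen, the lamb, the lettuce, the mouse, the wolf | the upper station: the fox, the terrier]
2. Keeper goes back to the lower station with the terrier.  [the lower station: the hay, the hen, the lamb, the lettuce, the mouse, the terrier, the wolf | the upper station: the fox]
3. Keeper goes to the upper station with the lamb and the terrier.  [the lower station: the hay, the hen, the lettuce, the mouse, the wolf | the upper station: the fox, the lamb, the terrier]
4. Keeper goes back to the lower station with the fox.  [the lower station: the fox, the hay, the hen, the lettuce, the mouse, the wolf | the upper station: the lamb, the terrier]
5. Keeper goes to the upper station with the fox and the lettuce.  [the lower station: the hay, the hen, the mouse, the wolf | the upper station: the fox, the lamb, the lettuce, the terrier]
6. Keeper goes back to the lower station with the fox.  [the lower station: the fox, the hay, the hen, the mouse, the wolf | the upper station: the lamb, the lettuce, the terrier]
7. Keeper goes to the upper station with the fox and the hen.  [the lower station: the hay, the mouse, the wolf | the upper station: the fox, the hen, the lamb, the lettuce, the terrier]
8. Keeper goes back to the lower station with the fox.  [the lower station: the fox, the hay, the mouse, the wolf | the upper station: the hen, the lamb, the lettuce, the terrier]
9. Keeper goes to the upper station with the fox and the hay.  [the lower station: the mouse, the wolf | the upper station: the fox, the hay, the hen, the lamb, the lettuce, the terrier]
10. Keeper goes back to the lower station with the fox.  [the lower station: the fox, the mouse, the wolf | the upper station: the hay, the hen, the lamb, the lettuce, the terrier]
11. Keeper goes to the upper station with the fox and the wolf.  [the lower station: the mouse | the upper station: the fox, the hay, the hen, the lamb, the lettuce, the terrier, the wolf]
12. Keeper goes back to the lower station with the fox.  [the lower station: the fox, the mouse | the upper station: the hay, the hen, the lamb, the lettuce, the terrier, the wolf]
13. Keeper goes to the upper station with the fox and the mouse.  [the lower station: — | the upper station: the fox, the hay, the hen, the lamb, the lettuce, the mouse, the terrier, the wolf]

13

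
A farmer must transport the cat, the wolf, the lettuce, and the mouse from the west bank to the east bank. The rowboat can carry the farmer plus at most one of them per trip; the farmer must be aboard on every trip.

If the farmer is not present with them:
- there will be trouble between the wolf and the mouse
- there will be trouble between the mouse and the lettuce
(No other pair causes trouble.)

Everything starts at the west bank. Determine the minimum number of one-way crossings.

Counting alone: the farmer can take at most 1 across per trip to the east bank, so moving all 4 needs at least 4 loaded trips out, with a return between consecutive ones — at least 7 crossings.
The safety rule pushes this higher. Following every safe sequence of crossings, the most of the 4 that can be at the east bank as the rowboat arrives there on crossing 7 is 3 — never all 4.
So no plan with fewer than 9 crossings exists, and this one achieves 9:
1. Farmer goes to the east bank with the mouse.
2. Farmer goes back to the west bank alone.
3. Farmer goes to the east bank with the cat.
4. Farmer goes back to the west bank alone.
5. Farmer goes to the east bank with the wolf.
6. Farmer goes back to the west bank with the mouse.
7. Farmer goes to the east bank with the lettuce.
8. Farmer goes back to the west bank alone.
9. Farmer goes to the east bank with the mouse.

9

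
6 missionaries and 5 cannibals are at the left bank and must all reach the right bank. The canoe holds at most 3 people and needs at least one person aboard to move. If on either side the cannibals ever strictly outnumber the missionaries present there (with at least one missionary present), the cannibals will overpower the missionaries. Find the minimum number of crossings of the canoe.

Counting alone: each trip to the right bank takes at most 3 across and each return brings at least 1 back, so after t trips out (and t−1 returns) at most 3t − (t−1) of the 11 are across; that first reaches 11 at t = 5, so at least 9 crossings are needed.
The plan below uses exactly 9 crossings, so it is optimal:
1. 3 cannibals → the right bank.  (the left bank: 6M 2C; the right bank: 0M 3C)
2. 1 cannibal ← the left bank.  (the left bank: 6M 3C; the right bank: 0M 2C)
3. 3 missionaries → the right bank.  (the left bank: 3M 3C; the right bank: 3M 2C)
4. 1 missionary ← the left bank.  (the left bank: 4M 3C; the right bank: 2M 2C)
5. 2 missionaries and 1 cannibal → the right bank.  (the left bank: 2M 2C; the right bank: 4M 3C)
6. 1 missionary ← the left bank.  (the left bank: 3M 2C; the right bank: 3M 3C)
7. 2 missionaries and 1 cannibal → the right bank.  (the left bank: 1M 1C; the right bank: 5M 4C)
8. 1 missionary ← the left bank.  (the left bank: 2M 1C; the right bank: 4M 4C)
9. 2 missionaries and 1 cannibal → the right bank.  (the left bank: 0M 0C; the right bank: 6M 5C)

9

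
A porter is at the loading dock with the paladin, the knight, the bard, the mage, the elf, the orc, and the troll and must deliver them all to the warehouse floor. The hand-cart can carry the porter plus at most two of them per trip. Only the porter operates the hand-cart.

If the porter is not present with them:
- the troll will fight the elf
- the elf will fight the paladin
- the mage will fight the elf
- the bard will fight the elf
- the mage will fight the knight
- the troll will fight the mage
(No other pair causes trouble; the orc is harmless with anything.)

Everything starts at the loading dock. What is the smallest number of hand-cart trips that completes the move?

Counting alone: the porter can take at most 2 across per trip to the warehouse floor, so moving all 7 needs at least 4 loaded trips out, with a return between consecutive ones — at least 7 crossings.
The safety rule pushes this higher. Following every safe sequence of crossings, the most of the 7 that can be at the warehouse floor as the hand-cart arrives there on crossings 7, 9 is 5, 6 respectively — never all 7.
So no plan with fewer than 11 crossings exists, and this one achieves 11:
1. Porter goes to the warehouse floor with the elf and the mage.  [the loading dock: the bard, the knight, the orc, the paladin, the troll | the warehouse floor: the elf, the mage]
2. Porter goes back to the loading dock with the mage.  [the loading dock: the bard, the knight, the mage, the orc, the paladin, the troll | the warehouse floor: the elf]
3. Porter goes to the warehouse floor with the mage and the paladin.  [the loading dock: the bard, the knight, the orc, the troll | the warehouse floor: the elf, the mage, the paladin]
4. Porter goes back to the loading dock with the elf.  [the loading dock: the bard, the elf, the knight, the orc, the troll | the warehouse floor: the mage, the paladin]
5. Porter goes to the warehouse floor with the bard and the elf.  [the loading dock: the knight, the orc, the troll | the warehouse floor: the bard, the elf, the mage, the paladin]
6. Porter goes back to the loading dock with the elf.  [the loading dock: the elf, the knight, the orc, the troll | the warehouse floor: the bard, the mage, the paladin]
7. Porter goes to the warehouse floor with the knight and the troll.  [the loading dock: the elf, the orc | the warehouse floor: the bard, the knight, the mage, the paladin, the troll]
8. Porter goes back to the loading dock with the mage.  [the loading dock: the elf, the mage, the orc | the warehouse floor: the bard, the knight, the paladin, the troll]
9. Porter goes to the warehouse floor with the mage and the orc.  [the loading dock: the elf | the warehouse floor: the bard, the knight, the mage, the orc, the paladin, the troll]
10. Porter goes back to the loading dock with the mage.  [the loading dock: the elf, the mage | the warehouse floor: the bard, the knight, the orc, the paladin, the troll]
11. Porter goes to the warehouse floor with the elf and the mage.  [the loading dock: — | the warehouse floor: the bard, the elf, the knight, the mage, the orc, the paladin, the troll]

11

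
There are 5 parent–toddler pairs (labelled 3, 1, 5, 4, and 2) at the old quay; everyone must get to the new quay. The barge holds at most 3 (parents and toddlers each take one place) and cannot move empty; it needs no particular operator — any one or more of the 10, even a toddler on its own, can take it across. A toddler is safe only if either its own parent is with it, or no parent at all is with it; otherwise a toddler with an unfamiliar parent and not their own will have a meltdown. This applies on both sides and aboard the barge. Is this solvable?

1. parent 3 and toddler 3 cross → the new quay.
2. parent 3 crosses ← the old quay.
3. toddler 1, toddler 4, and toddler 5 cross → the new quay.
4. toddler 3 crosses ← the old quay.
5. parent 1, parent 4, and parent 5 cross → the new quay.
6. parent 1 and toddler 1 cross ← the old quay.
7. parent 1, parent 2, and parent 3 cross → the new quay.
8. toddler 5 crosses ← the old quay.
9. toddler 1 and toddler 3 cross → the new quay.
10. toddler 3 crosses ← the old quay.
11. toddler 2, toddler 3, and toddler 5 cross → the new quay.

Yes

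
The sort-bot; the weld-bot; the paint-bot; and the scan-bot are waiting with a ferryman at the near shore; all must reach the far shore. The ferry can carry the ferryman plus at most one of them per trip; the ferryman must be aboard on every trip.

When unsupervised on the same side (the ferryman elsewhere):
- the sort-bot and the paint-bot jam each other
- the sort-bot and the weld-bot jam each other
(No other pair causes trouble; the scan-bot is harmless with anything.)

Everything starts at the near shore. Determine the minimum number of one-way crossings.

9

Counting alone: the ferryman can take at most 1 across per trip to the far shore, so moving all 4 needs at least 4 loaded trips out, with a return between consecutive ones — at least 7 crossings.
The safety rule pushes this higher. Following every safe sequence of crossings, the most of the 4 that can be at the far shore as the ferry arrives there on crossing 7 is 3 — never all 4.
So no plan with fewer than 9 crossings exists, and this one achieves 9:
1. Ferryman goes to the far shore with the sort-bot.  [the near shore: the paint-bot, the scan-bot, the weld-bot | the far shore: the sort-bot]
2. Ferryman goes back to the near shore alone.  [the near shore: the paint-bot, the scan-bot, the weld-bot | the far shore: the sort-bot]
3. Ferryman goes to the far shore with the weld-bot.  [the near shore: the paint-bot, the scan-bot | the far shore: the sort-bot, the weld-bot]
4. Ferryman goes back to the near shore with the sort-bot.  [the near shore: the paint-bot, the scan-bot, the sort-bot | the far shore: the weld-bot]
5. Ferryman goes to the far shore with the paint-bot.  [the near shore: the scan-bot, the sort-bot | the far shore: the paint-bot, the weld-bot]
6. Ferryman goes back to the near shore alone.  [the near shore: the scan-bot, the sort-bot | the far shore: the paint-bot, the weld-bot]
7. Ferryman goes to the far shore with the scan-bot.  [the near shore: the sort-bot | the far shore: the paint-bot, the scan-bot, the weld-bot]
8. Ferryman goes back to the near shore alone.  [the near shore: the sort-bot | the far shore: the paint-bot, the scan-bot, the weld-bot]
9. Ferryman goes to the far shore with the sort-bot.  [the near shore: — | the far shore: the paint-bot, the scan-bot, the sort-bot, the weld-bot]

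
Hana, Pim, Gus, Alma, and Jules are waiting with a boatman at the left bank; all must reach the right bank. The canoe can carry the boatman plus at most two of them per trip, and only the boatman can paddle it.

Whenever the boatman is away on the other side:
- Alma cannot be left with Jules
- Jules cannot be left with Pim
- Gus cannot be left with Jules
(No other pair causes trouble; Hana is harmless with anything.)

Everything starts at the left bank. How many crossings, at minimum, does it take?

Counting alone: the boatman can take at most 2 across per trip to the right bank, so moving all 5 needs at least 3 loaded trips out, with a return between consecutive ones — at least 5 crossings.
The plan below uses exactly 5 crossings, so it is optimal:
1. Boatman goes to the right bank with Hana and Jules.  [the left bank: Alma, Gus, Pim | the right bank: Hana, Jules]
2. Boatman goes back to the left bank alone.  [the left bank: Alma, Gus, Pim | the right bank: Hana, Jules]
3. Boatman goes to the right bank with Gus and Pim.  [the left bank: Alma | the right bank: Gus, Hana, Jules, Pim]
4. Boatman goes back to the left bank with Jules.  [the left bank: Alma, Jules | the right bank: Gus, Hana, Pim]
5. Boatman goes to the right bank with Alma and Jules.  [the left bank: — | the right bank: Alma, Gus, Hana, Jules, Pim]

5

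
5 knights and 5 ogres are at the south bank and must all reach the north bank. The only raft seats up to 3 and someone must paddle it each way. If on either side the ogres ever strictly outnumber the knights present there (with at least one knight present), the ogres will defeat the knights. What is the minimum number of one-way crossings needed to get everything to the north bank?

Counting alone: each trip to the north bank takes at most 3 across and each return brings at least 1 back, so after t trips out (and t−1 returns) at most 3t − (t−1) of the 10 are across; that first reaches 10 at t = 5, so at least 9 crossings are needed.
The safety rule pushes this higher. Following every safe sequence of crossings, the most of the 10 that can be at the north bank as the raft arrives there on crossing 9 is 9 — never all 10.
So no plan with fewer than 11 crossings exists, and this one achieves 11:
1. 2 ogres → the north bank.  (the south bank: 5K 3O; the north bank: 0K 2O)
2. 1 ogre ← the south bank.  (the south bank: 5K 4O; the north bank: 0K 1O)
3. 3 ogres → the north bank.  (the south bank: 5K 1O; the north bank: 0K 4O)
4. 1 ogre ← the south bank.  (the south bank: 5K 2O; the north bank: 0K 3O)
5. 3 knights → the north bank.  (the south bank: 2K 2O; the north bank: 3K 3O)
6. 1 knight and 1 ogre ← the south bank.  (the south bank: 3K 3O; the north bank: 2K 2O)
7. 3 knights → the north bank.  (the south bank: 0K 3O; the north bank: 5K 2O)
8. 1 ogre ← the south bank.  (the south bank: 0K 4O; the north bank: 5K 1O)
9. 2 ogres → the north bank.  (the south bank: 0K 2O; the north bank: 5K 3O)
10. 1 ogre ← the south bank.  (the south bank: 0K 3O; the north bank: 5K 2O)
11. 3 ogres → the north bank.  (the south bank: 0K 0O; the north bank: 5K 5O)

11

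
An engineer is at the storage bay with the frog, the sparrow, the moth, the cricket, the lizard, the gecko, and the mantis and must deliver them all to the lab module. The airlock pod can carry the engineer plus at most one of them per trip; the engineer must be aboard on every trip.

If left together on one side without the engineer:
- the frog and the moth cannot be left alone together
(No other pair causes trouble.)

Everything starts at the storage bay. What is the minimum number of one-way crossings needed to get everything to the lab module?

Counting alone: the engineer can take at most 1 across per trip to the lab module, so moving all 7 needs at least 7 loaded trips out, with a return between consecutive ones — at least 13 crossings.
The plan below uses exactly 13 crossings, so it is optimal:
1. Engineer goes to the lab module with the frog.  [the storage bay: the cricket, the gecko, the lizard, the mantis, the moth, the sparrow | the lab module: the frog]
2. Engineer goes back to the storage bay alone.  [the storage bay: the cricket, the gecko, the lizard, the mantis, the moth, the sparrow | the lab module: the frog]
3. Engineer goes to the lab module with the sparrow.  [the storage bay: the cricket, the gecko, the lizard, the mantis, the moth | the lab module: the frog, the sparrow]
4. Engineer goes back to the storage bay alone.  [the storage bay: the cricket, the gecko, the lizard, the mantis, the moth | the lab module: the frog, the sparrow]
5. Engineer goes to the lab module with the cricket.  [the storage bay: the gecko, the lizard, the mantis, the moth | the lab module: the cricket, the frog, the sparrow]
6. Engineer goes back to the storage bay alone.  [the storage bay: the gecko, the lizard, the mantis, the moth | the lab module: the cricket, the frog, the sparrow]
7. Engineer goes to the lab module with the lizard.  [the storage bay: the gecko, the mantis, the moth | the lab module: the cricket, the frog, the lizard, the sparrow]
8. Engineer goes back to the storage bay alone.  [the storage bay: the gecko, the mantis, the moth | the lab module: the cricket, the frog, the lizard, the sparrow]
9. Engineer goes to the lab module with the gecko.  [the storage bay: the mantis, the moth | the lab module: the cricket, the frog, the gecko, the lizard, the sparrow]
10. Engineer goes back to the storage bay alone.  [the storage bay: the mantis, the moth | the lab module: the cricket, the frog, the gecko, the lizard, the sparrow]
11. Engineer goes to the lab module with the mantis.  [the storage bay: the moth | the lab module: the cricket, the frog, the gecko, the lizard, the mantis, the sparrow]
12. Engineer goes back to the storage bay alone.  [the storage bay: the moth | the lab module: the cricket, the frog, the gecko, the lizard, the mantis, the sparrow]
13. Engineer goes to the lab module with the moth.  [the storage bay: — | the lab module: the cricket, the frog, the gecko, the lizard, the mantis, the moth, the sparrow]

13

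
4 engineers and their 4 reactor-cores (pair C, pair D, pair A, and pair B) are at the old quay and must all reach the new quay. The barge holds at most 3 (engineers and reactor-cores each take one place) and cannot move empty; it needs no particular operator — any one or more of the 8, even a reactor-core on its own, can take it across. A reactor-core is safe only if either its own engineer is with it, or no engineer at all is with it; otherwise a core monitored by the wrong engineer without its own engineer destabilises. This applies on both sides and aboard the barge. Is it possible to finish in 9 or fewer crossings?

Yes — this plan uses 9 crossings (≤ 9):
1. engineer C and reactor-core C cross → the new quay.
2. engineer C crosses ← the old quay.
3. engineer C, engineer D, and reactor-core D cross → the new quay.
4. engineer C and reactor-core C cross ← the old quay.
5. engineer A, engineer B, and engineer C cross → the new quay.
6. reactor-core D crosses ← the old quay.
7. reactor-core C and reactor-core D cross → the new quay.
8. reactor-core C crosses ← the old quay.
9. reactor-core A, reactor-core B, and reactor-core C cross → the new quay.

Yes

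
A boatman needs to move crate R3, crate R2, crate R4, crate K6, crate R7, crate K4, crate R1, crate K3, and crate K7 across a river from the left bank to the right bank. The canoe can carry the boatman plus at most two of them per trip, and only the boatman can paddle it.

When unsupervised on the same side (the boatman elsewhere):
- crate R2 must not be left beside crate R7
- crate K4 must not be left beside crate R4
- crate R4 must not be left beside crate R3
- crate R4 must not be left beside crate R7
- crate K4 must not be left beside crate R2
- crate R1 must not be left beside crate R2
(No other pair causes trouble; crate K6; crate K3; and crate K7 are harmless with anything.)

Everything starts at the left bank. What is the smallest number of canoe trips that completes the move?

11

Counting alone: the boatman can take at most 2 across per trip to the right bank, so moving all 9 needs at least 5 loaded trips out, with a return between consecutive ones — at least 9 crossings.
The safety rule pushes this higher. Following every safe sequence of crossings, the most of the 9 that can be at the right bank as the canoe arrives there on crossing 9 is 8 — never all 9.
So no plan with fewer than 11 crossings exists, and this one achieves 11:
1. Boatman goes to the right bank with crate R2 and crate R4.  [the left bank: crate K3, crate K4, crate K6, crate K7, crate R1, crate R3, crate R7 | the right bank: crate R2, crate R4]
2. Boatman goes back to the left bank alone.  [the left bank: crate K3, crate K4, crate K6, crate K7, crate R1, crate R3, crate R7 | the right bank: crate R2, crate R4]
3. Boatman goes to the right bank with crate R3.  [the left bank: crate K3, crate K4, crate K6, crate K7, crate R1, crate R7 | the right bank: crate R2, crate R3, crate R4]
4. Boatman goes back to the left bank with crate R4.  [the left bank: crate K3, crate K4, crate K6, crate K7, crate R1, crate R4, crate R7 | the right bank: crate R2, crate R3]
5. Boatman goes to the right bank with crate K4 and crate R7.  [the left bank: crate K3, crate K6, crate K7, crate R1, crate R4 | the right bank: crate K4, crate R2, crate R3, crate R7]
6. Boatman goes back to the left bank with crate R2.  [the left bank: crate K3, crate K6, crate K7, crate R1, crate R2, crate R4 | the right bank: crate K4, crate R3, crate R7]
7. Boatman goes to the right bank with crate K6 and crate R1.  [the left bank: crate K3, crate K7, crate R2, crate R4 | the right bank: crate K4, crate K6, crate R1, crate R3, crate R7]
8. Boatman goes back to the left bank alone.  [the left bank: crate K3, crate K7, crate R2, crate R4 | the right bank: crate K4, crate K6, crate R1, crate R3, crate R7]
9. Boatman goes to the right bank with crate K3 and crate K7.  [the left bank: crate R2, crate R4 | the right bank: crate K3, crate K4, crate K6, crate K7, crate R1, crate R3, crate R7]
10. Boatman goes back to the left bank alone.  [the left bank: crate R2, crate R4 | the right bank: crate K3, crate K4, crate K6, crate K7, crate R1, crate R3, crate R7]
11. Boatman goes to the right bank with crate R2 and crate R4.  [the left bank: — | the right bank: crate K3, crate K4, crate K6, crate K7, crate R1, crate R2, crate R3, crate R4, crate R7]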